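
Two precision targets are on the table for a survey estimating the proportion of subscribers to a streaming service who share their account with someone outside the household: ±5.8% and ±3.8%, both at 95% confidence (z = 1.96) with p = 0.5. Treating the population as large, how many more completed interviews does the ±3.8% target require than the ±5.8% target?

At ±5.8%: n = 1.96² × 0.2500 / 0.058² ≈ 285.49 → 286.
At ±3.8%: n = 1.96² × 0.2500 / 0.038² ≈ 665.10 → 666.
Additional respondents: 666 − 286 = 380.

380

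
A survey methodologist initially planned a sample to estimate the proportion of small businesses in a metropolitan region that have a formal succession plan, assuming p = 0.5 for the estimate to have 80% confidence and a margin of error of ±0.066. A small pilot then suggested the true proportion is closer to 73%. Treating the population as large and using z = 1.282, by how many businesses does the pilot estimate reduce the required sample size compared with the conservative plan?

20

Conservative (p = 0.5): n = 1.282² × 0.25 / 0.066² ≈ 94.33 → 95.
Using p = 0.73: p(1−p) = 0.1971, so n = 1.282² × 0.1971 / 0.066² ≈ 74.37 → 75.
Reduction: 95 − 75 = 20.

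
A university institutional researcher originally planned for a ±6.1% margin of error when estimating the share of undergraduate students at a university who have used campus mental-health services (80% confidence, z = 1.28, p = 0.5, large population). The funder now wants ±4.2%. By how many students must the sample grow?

122

At ±6.1%: n = 1.28² × 0.2500 / 0.061² ≈ 110.08 → 111.
At ±4.2%: n = 1.28² × 0.2500 / 0.042² ≈ 232.20 → 233.
Additional respondents: 233 − 111 = 122.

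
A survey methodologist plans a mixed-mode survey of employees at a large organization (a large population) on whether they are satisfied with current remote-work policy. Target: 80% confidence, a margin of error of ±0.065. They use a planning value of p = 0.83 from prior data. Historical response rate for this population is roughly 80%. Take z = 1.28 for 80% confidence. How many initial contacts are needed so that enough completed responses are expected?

69

Completed interviews needed: n₀ = 1.28² × 0.1411 / 0.065² ≈ 54.72 → 55.
At an 80% response rate, contacts needed = 55 / 0.80 ≈ 68.75 → 69.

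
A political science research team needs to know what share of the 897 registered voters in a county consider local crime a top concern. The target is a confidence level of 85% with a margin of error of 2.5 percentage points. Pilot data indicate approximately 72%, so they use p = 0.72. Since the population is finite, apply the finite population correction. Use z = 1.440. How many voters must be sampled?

Unadjusted: n₀ = 1.440² × 0.72 × 0.28 / 0.025² ≈ 668.86, so n₀ = 669.
Finite population correction with N = 897: n = n₀ / (1 + (n₀−1)/N) = 669 / (1 + 668/897) = 669 / 1.7447 ≈ 383.45.
Rounding up, n = 384.

384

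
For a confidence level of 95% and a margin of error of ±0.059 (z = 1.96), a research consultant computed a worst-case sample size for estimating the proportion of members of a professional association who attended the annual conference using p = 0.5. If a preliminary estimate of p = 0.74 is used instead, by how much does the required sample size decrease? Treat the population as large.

63

Conservative (p = 0.5): n = 1.96² × 0.25 / 0.059² ≈ 275.90 → 276.
Using p = 0.74: p(1−p) = 0.1924, so n = 1.96² × 0.1924 / 0.059² ≈ 212.33 → 213.
Reduction: 276 − 213 = 63.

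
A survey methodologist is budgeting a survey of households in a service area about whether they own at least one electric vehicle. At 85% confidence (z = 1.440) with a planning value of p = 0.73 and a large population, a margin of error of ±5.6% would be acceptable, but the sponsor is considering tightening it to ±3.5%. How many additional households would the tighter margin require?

203

At ±5.6%: n = 1.440² × 0.1971 / 0.056² ≈ 130.33 → 131.
At ±3.5%: n = 1.440² × 0.1971 / 0.035² ≈ 333.64 → 334.
Additional respondents: 334 − 131 = 203.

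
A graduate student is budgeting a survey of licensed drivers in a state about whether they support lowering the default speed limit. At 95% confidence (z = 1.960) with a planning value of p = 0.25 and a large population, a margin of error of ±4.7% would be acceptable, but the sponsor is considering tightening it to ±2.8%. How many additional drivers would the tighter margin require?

592

At ±4.7%: n = 1.960² × 0.1875 / 0.047² ≈ 326.08 → 327.
At ±2.8%: n = 1.960² × 0.1875 / 0.028² ≈ 918.75 → 919.
Additional respondents: 919 − 327 = 592.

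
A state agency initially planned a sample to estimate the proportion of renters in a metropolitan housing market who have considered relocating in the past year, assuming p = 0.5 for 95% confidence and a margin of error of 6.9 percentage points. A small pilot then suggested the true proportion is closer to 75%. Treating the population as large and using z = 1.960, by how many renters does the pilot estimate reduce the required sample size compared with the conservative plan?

Conservative (p = 0.5): n = 1.960² × 0.25 / 0.069² ≈ 201.72 → 202.
Using p = 0.75: p(1−p) = 0.1875, so n = 1.960² × 0.1875 / 0.069² ≈ 151.29 → 152.
Reduction: 202 − 152 = 50.

50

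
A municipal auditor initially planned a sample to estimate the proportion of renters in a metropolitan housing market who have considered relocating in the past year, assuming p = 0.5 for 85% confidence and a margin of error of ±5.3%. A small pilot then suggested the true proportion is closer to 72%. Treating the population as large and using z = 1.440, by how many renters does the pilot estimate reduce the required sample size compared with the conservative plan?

Conservative (p = 0.5): n = 1.440² × 0.25 / 0.053² ≈ 184.55 → 185.
Using p = 0.72: p(1−p) = 0.2016, so n = 1.440² × 0.2016 / 0.053² ≈ 148.82 → 149.
Reduction: 185 − 149 = 36.

36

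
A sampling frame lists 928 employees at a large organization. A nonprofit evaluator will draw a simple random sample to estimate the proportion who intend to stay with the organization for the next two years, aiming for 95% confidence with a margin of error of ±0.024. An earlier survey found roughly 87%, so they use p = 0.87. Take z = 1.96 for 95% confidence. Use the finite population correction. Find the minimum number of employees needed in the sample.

417

Unadjusted: n₀ = 1.96² × 0.87 × 0.13 / 0.024² ≈ 754.31, so n₀ = 755.
Finite population correction with N = 928: n = n₀ / (1 + (n₀−1)/N) = 755 / (1 + 754/928) = 755 / 1.8125 ≈ 416.55.
Rounding up, n = 417.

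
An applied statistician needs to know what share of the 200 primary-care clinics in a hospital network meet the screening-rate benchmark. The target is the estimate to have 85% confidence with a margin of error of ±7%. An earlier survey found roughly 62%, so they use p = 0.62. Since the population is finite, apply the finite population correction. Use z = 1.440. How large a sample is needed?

Unadjusted: n₀ = 1.440² × 0.62 × 0.38 / 0.070² ≈ 99.70, so n₀ = 100.
Finite population correction with N = 200: n = n₀ / (1 + (n₀−1)/N) = 100 / (1 + 99/200) = 100 / 1.4950 ≈ 66.89.
Rounding up, n = 67.

67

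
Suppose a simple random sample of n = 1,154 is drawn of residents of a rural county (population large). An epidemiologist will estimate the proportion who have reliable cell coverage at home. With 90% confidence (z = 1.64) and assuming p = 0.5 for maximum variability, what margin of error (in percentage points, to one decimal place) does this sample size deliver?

SE(p̂) = √[p(1−p)/n] = √[0.2500/1154] = 0.01472.
E = z × SE = 1.64 × 0.01472 = 0.02414, or 2.4 percentage points.

2.4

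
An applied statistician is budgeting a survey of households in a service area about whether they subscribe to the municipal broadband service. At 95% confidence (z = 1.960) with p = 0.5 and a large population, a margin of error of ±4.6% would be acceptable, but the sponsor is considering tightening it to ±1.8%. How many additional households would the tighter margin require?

2511

At ±4.6%: n = 1.960² × 0.2500 / 0.046² ≈ 453.88 → 454.
At ±1.8%: n = 1.960² × 0.2500 / 0.018² ≈ 2964.20 → 2965.
Additional respondents: 2965 − 454 = 2511.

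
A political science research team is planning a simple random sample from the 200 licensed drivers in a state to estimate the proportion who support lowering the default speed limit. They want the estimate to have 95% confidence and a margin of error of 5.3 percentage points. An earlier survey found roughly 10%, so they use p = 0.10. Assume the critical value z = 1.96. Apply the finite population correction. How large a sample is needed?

Unadjusted: n₀ = 1.96² × 0.10 × 0.90 / 0.053² ≈ 123.08, so n₀ = 124.
Finite population correction with N = 200: n = n₀ / (1 + (n₀−1)/N) = 124 / (1 + 123/200) = 124 / 1.6150 ≈ 76.78.
Rounding up, n = 77.

77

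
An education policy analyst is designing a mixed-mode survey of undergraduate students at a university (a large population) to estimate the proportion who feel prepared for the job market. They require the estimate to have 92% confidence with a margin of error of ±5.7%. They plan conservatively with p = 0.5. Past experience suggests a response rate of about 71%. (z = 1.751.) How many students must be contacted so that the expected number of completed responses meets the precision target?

333

Completed interviews needed: n₀ = 1.751² × 0.2500 / 0.057² ≈ 235.92 → 236.
At a 71% response rate, contacts needed = 236 / 0.71 ≈ 332.39 → 333.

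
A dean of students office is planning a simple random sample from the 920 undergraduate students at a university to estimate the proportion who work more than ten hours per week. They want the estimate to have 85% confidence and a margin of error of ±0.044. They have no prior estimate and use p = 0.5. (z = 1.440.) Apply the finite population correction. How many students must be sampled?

Unadjusted: n₀ = 1.440² × 0.50 × 0.50 / 0.044² ≈ 267.77, so n₀ = 268.
Finite population correction with N = 920: n = n₀ / (1 + (n₀−1)/N) = 268 / (1 + 267/920) = 268 / 1.2902 ≈ 207.72.
Rounding up, n = 208.

208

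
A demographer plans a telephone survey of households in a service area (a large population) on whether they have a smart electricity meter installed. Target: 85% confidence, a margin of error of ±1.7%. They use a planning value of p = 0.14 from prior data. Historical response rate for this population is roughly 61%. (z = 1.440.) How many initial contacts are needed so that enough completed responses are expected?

1417

Completed interviews needed: n₀ = 1.440² × 0.1204 / 0.017² ≈ 863.88 → 864.
At a 61% response rate, contacts needed = 864 / 0.61 ≈ 1416.39 → 1417.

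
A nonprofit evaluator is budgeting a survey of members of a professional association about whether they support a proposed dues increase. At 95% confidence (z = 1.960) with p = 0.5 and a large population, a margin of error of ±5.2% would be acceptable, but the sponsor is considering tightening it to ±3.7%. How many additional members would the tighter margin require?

346

At ±5.2%: n = 1.960² × 0.2500 / 0.052² ≈ 355.18 → 356.
At ±3.7%: n = 1.960² × 0.2500 / 0.037² ≈ 701.53 → 702.
Additional respondents: 702 − 356 = 346.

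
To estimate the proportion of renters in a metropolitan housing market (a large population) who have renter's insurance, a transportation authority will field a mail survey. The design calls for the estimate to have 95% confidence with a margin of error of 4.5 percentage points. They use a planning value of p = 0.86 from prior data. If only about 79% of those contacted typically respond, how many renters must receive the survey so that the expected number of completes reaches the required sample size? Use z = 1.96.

Completed interviews needed: n₀ = 1.96² × 0.1204 / 0.045² ≈ 228.41 → 229.
At a 79% response rate, contacts needed = 229 / 0.79 ≈ 289.87 → 290.

290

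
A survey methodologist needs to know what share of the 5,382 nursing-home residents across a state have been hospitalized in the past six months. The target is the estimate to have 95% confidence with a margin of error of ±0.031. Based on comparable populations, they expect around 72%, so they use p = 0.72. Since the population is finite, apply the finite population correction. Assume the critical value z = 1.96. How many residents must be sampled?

Unadjusted: n₀ = 1.96² × 0.72 × 0.28 / 0.031² ≈ 805.90, so n₀ = 806.
Finite population correction with N = 5,382: n = n₀ / (1 + (n₀−1)/N) = 806 / (1 + 805/5382) = 806 / 1.1496 ≈ 701.13.
Rounding up, n = 702.

702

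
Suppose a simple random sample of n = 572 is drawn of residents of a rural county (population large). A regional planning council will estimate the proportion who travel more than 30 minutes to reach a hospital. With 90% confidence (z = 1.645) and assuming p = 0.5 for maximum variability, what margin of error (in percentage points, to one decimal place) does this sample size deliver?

3.4

SE(p̂) = √[p(1−p)/n] = √[0.2500/572] = 0.02091.
E = z × SE = 1.645 × 0.02091 = 0.03439, or 3.4 percentage points.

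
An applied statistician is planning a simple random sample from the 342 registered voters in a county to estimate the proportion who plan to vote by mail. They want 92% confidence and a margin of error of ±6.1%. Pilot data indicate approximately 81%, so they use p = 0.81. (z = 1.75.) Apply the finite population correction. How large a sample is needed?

93

Unadjusted: n₀ = 1.75² × 0.81 × 0.19 / 0.061² ≈ 126.66, so n₀ = 127.
Finite population correction with N = 342: n = n₀ / (1 + (n₀−1)/N) = 127 / (1 + 126/342) = 127 / 1.3684 ≈ 92.81.
Rounding up, n = 93.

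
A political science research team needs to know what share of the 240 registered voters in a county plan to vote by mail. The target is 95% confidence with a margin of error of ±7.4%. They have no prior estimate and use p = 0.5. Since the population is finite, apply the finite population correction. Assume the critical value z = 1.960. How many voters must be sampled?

Unadjusted: n₀ = 1.960² × 0.50 × 0.50 / 0.074² ≈ 175.38, so n₀ = 176.
Finite population correction with N = 240: n = n₀ / (1 + (n₀−1)/N) = 176 / (1 + 175/240) = 176 / 1.7292 ≈ 101.78.
Rounding up, n = 102.

102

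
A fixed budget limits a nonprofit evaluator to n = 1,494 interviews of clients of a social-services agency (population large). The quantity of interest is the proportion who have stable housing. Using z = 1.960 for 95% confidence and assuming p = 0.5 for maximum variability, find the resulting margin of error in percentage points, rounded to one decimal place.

SE(p̂) = √[p(1−p)/n] = √[0.2500/1494] = 0.01294.
E = z × SE = 1.960 × 0.01294 = 0.02535, or 2.5 percentage points.

2.5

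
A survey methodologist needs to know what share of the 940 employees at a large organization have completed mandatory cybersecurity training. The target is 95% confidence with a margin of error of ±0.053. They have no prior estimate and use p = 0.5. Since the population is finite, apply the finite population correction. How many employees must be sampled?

For 95% confidence, z = 1.960.
Unadjusted: n₀ = 1.960² × 0.50 × 0.50 / 0.053² ≈ 341.90, so n₀ = 342.
Finite population correction with N = 940: n = n₀ / (1 + (n₀−1)/N) = 342 / (1 + 341/940) = 342 / 1.3628 ≈ 250.96.
Rounding up, n = 251.

251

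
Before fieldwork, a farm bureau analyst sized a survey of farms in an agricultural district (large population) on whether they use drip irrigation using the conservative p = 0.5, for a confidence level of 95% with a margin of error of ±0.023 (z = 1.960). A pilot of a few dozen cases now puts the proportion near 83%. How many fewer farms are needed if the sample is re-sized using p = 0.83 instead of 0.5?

791

Conservative (p = 0.5): n = 1.960² × 0.25 / 0.023² ≈ 1815.50 → 1816.
Using p = 0.83: p(1−p) = 0.1411, so n = 1.960² × 0.1411 / 0.023² ≈ 1024.67 → 1025.
Reduction: 1816 − 1025 = 791.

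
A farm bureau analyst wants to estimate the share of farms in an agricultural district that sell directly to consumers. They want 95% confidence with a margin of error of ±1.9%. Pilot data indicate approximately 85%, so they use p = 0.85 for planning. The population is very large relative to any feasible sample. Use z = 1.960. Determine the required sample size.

With p = 0.85, p(1−p) = 0.1275.
n = z²·p(1−p)/E² = 1.960² × 0.1275 / 0.019² = 3.8416 × 0.1275 / 0.000361 ≈ 1356.80.
Rounding up gives n = 1357.

1357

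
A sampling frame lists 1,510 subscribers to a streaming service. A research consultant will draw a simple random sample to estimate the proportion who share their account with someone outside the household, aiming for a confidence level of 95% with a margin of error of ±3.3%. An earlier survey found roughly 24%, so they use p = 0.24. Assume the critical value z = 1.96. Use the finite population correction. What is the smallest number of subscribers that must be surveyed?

452

Unadjusted: n₀ = 1.96² × 0.24 × 0.76 / 0.033² ≈ 643.44, so n₀ = 644.
Finite population correction with N = 1,510: n = n₀ / (1 + (n₀−1)/N) = 644 / (1 + 643/1510) = 644 / 1.4258 ≈ 451.67.
Rounding up, n = 452.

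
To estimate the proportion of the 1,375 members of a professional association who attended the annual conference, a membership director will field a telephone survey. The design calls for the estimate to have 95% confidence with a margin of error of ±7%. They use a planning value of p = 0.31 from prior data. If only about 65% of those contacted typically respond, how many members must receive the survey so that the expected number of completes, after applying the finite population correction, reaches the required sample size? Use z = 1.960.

231

Completed interviews needed (unadjusted): n₀ = 1.960² × 0.2139 / 0.070² ≈ 167.70 → 168.
FPC for N = 1,375: n = 168 / (1 + 167/1375) = 168 / 1.1215 ≈ 149.81 → 150.
At a 65% response rate, contacts needed = 150 / 0.65 ≈ 230.77 → 231.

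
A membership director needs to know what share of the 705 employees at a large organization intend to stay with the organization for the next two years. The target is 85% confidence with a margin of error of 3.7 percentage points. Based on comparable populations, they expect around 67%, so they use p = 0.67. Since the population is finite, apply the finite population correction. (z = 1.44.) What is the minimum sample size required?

228

Unadjusted: n₀ = 1.44² × 0.67 × 0.33 / 0.037² ≈ 334.90, so n₀ = 335.
Finite population correction with N = 705: n = n₀ / (1 + (n₀−1)/N) = 335 / (1 + 334/705) = 335 / 1.4738 ≈ 227.31.
Rounding up, n = 228.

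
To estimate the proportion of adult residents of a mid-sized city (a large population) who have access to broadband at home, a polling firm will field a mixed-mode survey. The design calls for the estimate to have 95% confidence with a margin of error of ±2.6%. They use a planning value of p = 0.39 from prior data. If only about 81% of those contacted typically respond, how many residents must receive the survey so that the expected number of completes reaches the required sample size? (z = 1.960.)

1670

Completed interviews needed: n₀ = 1.960² × 0.2379 / 0.026² ≈ 1351.95 → 1352.
At an 81% response rate, contacts needed = 1352 / 0.81 ≈ 1669.14 → 1670.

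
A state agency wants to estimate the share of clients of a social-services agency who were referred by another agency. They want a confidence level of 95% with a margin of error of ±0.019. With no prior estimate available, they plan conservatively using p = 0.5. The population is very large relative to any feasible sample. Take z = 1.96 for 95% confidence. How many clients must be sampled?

With p = 0.5, p(1−p) = 0.25.
n = z²·p(1−p)/E² = 1.96² × 0.2500 / 0.019² = 3.8416 × 0.2500 / 0.000361 ≈ 2660.39.
Rounding up gives n = 2661.

2661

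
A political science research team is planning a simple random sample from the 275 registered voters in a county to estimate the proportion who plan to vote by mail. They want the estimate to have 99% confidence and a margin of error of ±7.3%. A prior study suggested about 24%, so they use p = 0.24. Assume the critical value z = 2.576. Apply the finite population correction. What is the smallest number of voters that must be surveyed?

Unadjusted: n₀ = 2.576² × 0.24 × 0.76 / 0.073² ≈ 227.13, so n₀ = 228.
Finite population correction with N = 275: n = n₀ / (1 + (n₀−1)/N) = 228 / (1 + 227/275) = 228 / 1.8255 ≈ 124.90.
Rounding up, n = 125.

125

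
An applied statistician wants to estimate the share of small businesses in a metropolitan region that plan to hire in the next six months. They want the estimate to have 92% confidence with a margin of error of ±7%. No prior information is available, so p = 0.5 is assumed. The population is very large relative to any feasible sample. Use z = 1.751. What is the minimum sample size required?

157

With p = 0.5, p(1−p) = 0.25.
n = z²·p(1−p)/E² = 1.751² × 0.2500 / 0.070² = 3.0660 × 0.2500 / 0.004900 ≈ 156.43.
Rounding up gives n = 157.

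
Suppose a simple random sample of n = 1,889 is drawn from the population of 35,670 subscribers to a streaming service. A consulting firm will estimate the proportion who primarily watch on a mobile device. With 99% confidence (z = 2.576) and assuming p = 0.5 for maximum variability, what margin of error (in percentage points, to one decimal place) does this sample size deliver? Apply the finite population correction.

Finite-population factor: (N−n)/(N−1) = (35670−1889)/(35670−1) = 0.9471.
SE(p̂) = √[p(1−p)/n · (N−n)/(N−1)] = √[0.2500/1889 × 0.9471] = 0.01120.
E = z × SE = 2.576 × 0.01120 = 0.02884 ≈ 2.9 percentage points.

2.9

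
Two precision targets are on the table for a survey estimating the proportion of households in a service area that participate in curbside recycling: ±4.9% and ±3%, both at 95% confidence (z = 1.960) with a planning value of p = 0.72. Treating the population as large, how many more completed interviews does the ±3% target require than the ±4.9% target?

538

At ±4.9%: n = 1.960² × 0.2016 / 0.049² ≈ 322.56 → 323.
At ±3%: n = 1.960² × 0.2016 / 0.030² ≈ 860.52 → 861.
Additional respondents: 861 − 323 = 538.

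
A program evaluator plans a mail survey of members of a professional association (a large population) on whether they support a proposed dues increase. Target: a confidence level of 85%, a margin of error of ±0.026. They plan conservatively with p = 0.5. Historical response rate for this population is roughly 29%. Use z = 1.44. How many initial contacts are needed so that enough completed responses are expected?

2645

Completed interviews needed: n₀ = 1.44² × 0.2500 / 0.026² ≈ 766.86 → 767.
At a 29% response rate, contacts needed = 767 / 0.29 ≈ 2644.83 → 2645.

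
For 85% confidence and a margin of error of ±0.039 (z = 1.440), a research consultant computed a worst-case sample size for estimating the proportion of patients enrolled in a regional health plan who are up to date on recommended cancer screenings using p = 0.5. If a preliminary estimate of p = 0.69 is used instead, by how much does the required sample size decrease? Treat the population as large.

49

Conservative (p = 0.5): n = 1.440² × 0.25 / 0.039² ≈ 340.83 → 341.
Using p = 0.69: p(1−p) = 0.2139, so n = 1.440² × 0.2139 / 0.039² ≈ 291.61 → 292.
Reduction: 341 − 292 = 49.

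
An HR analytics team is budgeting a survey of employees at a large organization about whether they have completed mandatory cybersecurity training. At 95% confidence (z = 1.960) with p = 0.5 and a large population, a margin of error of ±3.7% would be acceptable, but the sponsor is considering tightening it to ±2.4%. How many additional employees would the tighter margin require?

966

At ±3.7%: n = 1.960² × 0.2500 / 0.037² ≈ 701.53 → 702.
At ±2.4%: n = 1.960² × 0.2500 / 0.024² ≈ 1667.36 → 1668.
Additional respondents: 1668 − 702 = 966.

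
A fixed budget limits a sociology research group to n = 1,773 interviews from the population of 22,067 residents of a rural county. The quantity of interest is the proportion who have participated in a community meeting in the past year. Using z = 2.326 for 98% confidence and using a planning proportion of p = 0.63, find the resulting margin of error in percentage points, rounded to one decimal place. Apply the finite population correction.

2.6

Finite-population factor: (N−n)/(N−1) = (22067−1773)/(22067−1) = 0.9197.
SE(p̂) = √[p(1−p)/n · (N−n)/(N−1)] = √[0.2331/1773 × 0.9197] = 0.01100.
E = z × SE = 2.326 × 0.01100 = 0.02558 ≈ 2.6 percentage points.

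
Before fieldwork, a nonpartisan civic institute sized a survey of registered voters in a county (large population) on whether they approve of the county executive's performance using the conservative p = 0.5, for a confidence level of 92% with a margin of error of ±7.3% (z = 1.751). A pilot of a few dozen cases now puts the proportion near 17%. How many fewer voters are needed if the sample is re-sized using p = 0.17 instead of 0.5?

62

Conservative (p = 0.5): n = 1.751² × 0.25 / 0.073² ≈ 143.84 → 144.
Using p = 0.17: p(1−p) = 0.1411, so n = 1.751² × 0.1411 / 0.073² ≈ 81.18 → 82.
Reduction: 144 − 82 = 62.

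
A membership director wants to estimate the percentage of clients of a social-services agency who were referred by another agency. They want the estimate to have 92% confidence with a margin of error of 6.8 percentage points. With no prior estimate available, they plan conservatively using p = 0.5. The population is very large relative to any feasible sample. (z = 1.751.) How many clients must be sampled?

166

With p = 0.5, p(1−p) = 0.25.
n = z²·p(1−p)/E² = 1.751² × 0.2500 / 0.068² = 3.0660 × 0.2500 / 0.004624 ≈ 165.77.
Rounding up gives n = 166.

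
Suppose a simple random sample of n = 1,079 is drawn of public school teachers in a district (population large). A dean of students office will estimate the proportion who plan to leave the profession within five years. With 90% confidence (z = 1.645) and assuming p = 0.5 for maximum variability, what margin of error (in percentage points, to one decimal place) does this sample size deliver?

SE(p̂) = √[p(1−p)/n] = √[0.2500/1079] = 0.01522.
E = z × SE = 1.645 × 0.01522 = 0.02504, or 2.5 percentage points.

2.5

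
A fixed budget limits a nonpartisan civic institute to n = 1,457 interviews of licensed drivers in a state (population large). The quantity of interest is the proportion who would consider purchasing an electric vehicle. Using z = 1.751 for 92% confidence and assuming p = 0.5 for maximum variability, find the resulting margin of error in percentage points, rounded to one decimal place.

2.3

SE(p̂) = √[p(1−p)/n] = √[0.2500/1457] = 0.01310.
E = z × SE = 1.751 × 0.01310 = 0.02294, or 2.3 percentage points.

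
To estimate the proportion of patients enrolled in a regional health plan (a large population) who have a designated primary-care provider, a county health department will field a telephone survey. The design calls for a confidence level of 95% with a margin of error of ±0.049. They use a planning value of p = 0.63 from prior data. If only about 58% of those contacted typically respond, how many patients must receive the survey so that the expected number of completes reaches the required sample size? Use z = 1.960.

Completed interviews needed: n₀ = 1.960² × 0.2331 / 0.049² ≈ 372.96 → 373.
At a 58% response rate, contacts needed = 373 / 0.58 ≈ 643.10 → 644.

644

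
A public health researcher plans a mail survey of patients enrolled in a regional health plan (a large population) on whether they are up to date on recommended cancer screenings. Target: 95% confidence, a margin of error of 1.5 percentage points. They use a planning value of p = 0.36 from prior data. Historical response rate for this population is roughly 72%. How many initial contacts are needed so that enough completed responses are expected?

5464

For 95% confidence, z = 1.96.
Completed interviews needed: n₀ = 1.96² × 0.2304 / 0.015² ≈ 3933.80 → 3934.
At a 72% response rate, contacts needed = 3934 / 0.72 ≈ 5463.89 → 5464.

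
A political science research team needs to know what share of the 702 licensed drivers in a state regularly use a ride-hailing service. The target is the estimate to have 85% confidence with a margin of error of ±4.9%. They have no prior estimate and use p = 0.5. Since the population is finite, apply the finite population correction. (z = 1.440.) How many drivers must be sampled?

166

Unadjusted: n₀ = 1.440² × 0.50 × 0.50 / 0.049² ≈ 215.91, so n₀ = 216.
Finite population correction with N = 702: n = n₀ / (1 + (n₀−1)/N) = 216 / (1 + 215/702) = 216 / 1.3063 ≈ 165.36.
Rounding up, n = 166.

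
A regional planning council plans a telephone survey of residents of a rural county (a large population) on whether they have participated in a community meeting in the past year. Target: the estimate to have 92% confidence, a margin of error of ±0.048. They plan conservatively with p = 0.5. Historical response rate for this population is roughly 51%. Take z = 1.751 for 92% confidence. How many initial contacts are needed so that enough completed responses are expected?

Completed interviews needed: n₀ = 1.751² × 0.2500 / 0.048² ≈ 332.68 → 333.
At a 51% response rate, contacts needed = 333 / 0.51 ≈ 652.94 → 653.

653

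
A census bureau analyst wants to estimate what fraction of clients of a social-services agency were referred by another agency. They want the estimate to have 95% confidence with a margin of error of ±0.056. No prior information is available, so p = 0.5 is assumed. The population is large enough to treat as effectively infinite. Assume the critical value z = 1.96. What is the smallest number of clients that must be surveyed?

307

With p = 0.5, p(1−p) = 0.25.
n = z²·p(1−p)/E² = 1.96² × 0.2500 / 0.056² = 3.8416 × 0.2500 / 0.003136 ≈ 306.25.
Rounding up gives n = 307.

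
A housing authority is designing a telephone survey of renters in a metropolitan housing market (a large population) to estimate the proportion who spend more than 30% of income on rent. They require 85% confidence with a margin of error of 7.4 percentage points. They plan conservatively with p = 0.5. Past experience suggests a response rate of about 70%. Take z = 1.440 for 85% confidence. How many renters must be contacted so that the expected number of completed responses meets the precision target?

Completed interviews needed: n₀ = 1.440² × 0.2500 / 0.074² ≈ 94.67 → 95.
At a 70% response rate, contacts needed = 95 / 0.70 ≈ 135.71 → 136.

136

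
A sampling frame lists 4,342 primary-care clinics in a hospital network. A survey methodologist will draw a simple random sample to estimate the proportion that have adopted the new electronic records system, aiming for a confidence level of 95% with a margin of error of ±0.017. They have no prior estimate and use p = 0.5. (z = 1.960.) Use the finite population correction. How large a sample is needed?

Unadjusted: n₀ = 1.960² × 0.50 × 0.50 / 0.017² ≈ 3323.18, so n₀ = 3324.
Finite population correction with N = 4,342: n = n₀ / (1 + (n₀−1)/N) = 3324 / (1 + 3323/4342) = 3324 / 1.7653 ≈ 1882.95.
Rounding up, n = 1883.

1883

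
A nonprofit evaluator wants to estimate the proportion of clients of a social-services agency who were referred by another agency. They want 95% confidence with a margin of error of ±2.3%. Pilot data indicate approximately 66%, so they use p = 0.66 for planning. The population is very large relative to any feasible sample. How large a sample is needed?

1630

For 95% confidence, z = 1.96.
With p = 0.66, p(1−p) = 0.2244.
n = z²·p(1−p)/E² = 1.96² × 0.2244 / 0.023² = 3.8416 × 0.2244 / 0.000529 ≈ 1629.59.
Rounding up gives n = 1630.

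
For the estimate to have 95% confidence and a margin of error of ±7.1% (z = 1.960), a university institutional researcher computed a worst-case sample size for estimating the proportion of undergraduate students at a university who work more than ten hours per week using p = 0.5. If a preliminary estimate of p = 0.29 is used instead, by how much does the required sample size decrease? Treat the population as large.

Conservative (p = 0.5): n = 1.960² × 0.25 / 0.071² ≈ 190.52 → 191.
Using p = 0.29: p(1−p) = 0.2059, so n = 1.960² × 0.2059 / 0.071² ≈ 156.91 → 157.
Reduction: 191 − 157 = 34.

34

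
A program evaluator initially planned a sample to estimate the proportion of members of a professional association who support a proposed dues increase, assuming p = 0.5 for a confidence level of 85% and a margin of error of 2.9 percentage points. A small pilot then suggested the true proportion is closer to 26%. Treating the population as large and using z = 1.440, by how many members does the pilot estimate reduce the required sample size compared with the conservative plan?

Conservative (p = 0.5): n = 1.440² × 0.25 / 0.029² ≈ 616.41 → 617.
Using p = 0.26: p(1−p) = 0.1924, so n = 1.440² × 0.1924 / 0.029² ≈ 474.39 → 475.
Reduction: 617 − 475 = 142.

142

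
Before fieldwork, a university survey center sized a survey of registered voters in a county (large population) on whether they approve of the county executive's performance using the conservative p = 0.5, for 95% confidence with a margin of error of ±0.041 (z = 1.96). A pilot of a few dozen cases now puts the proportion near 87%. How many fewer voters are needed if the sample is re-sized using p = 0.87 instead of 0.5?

313

Conservative (p = 0.5): n = 1.96² × 0.25 / 0.041² ≈ 571.33 → 572.
Using p = 0.87: p(1−p) = 0.1131, so n = 1.96² × 0.1131 / 0.041² ≈ 258.47 → 259.
Reduction: 572 − 259 = 313.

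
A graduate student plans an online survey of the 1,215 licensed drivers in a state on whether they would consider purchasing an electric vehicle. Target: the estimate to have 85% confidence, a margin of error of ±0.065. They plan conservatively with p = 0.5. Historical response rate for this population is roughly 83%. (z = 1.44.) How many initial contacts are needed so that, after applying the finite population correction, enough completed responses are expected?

135

Completed interviews needed (unadjusted): n₀ = 1.44² × 0.2500 / 0.065² ≈ 122.70 → 123.
FPC for N = 1,215: n = 123 / (1 + 122/1215) = 123 / 1.1004 ≈ 111.78 → 112.
At an 83% response rate, contacts needed = 112 / 0.83 ≈ 134.94 → 135.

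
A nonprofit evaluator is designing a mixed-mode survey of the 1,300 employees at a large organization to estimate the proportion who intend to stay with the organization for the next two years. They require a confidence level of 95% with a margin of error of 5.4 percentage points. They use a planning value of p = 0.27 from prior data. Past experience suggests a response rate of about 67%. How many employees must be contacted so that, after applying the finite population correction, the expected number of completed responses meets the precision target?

For 95% confidence, z = 1.96.
Completed interviews needed (unadjusted): n₀ = 1.96² × 0.1971 / 0.054² ≈ 259.66 → 260.
FPC for N = 1,300: n = 260 / (1 + 259/1300) = 260 / 1.1992 ≈ 216.81 → 217.
At a 67% response rate, contacts needed = 217 / 0.67 ≈ 323.88 → 324.

324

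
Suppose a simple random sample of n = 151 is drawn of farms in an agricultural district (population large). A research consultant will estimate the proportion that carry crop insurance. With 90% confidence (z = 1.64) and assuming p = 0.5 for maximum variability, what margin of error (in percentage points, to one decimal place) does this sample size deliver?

6.7

SE(p̂) = √[p(1−p)/n] = √[0.2500/151] = 0.04069.
E = z × SE = 1.64 × 0.04069 = 0.06673, or 6.7 percentage points.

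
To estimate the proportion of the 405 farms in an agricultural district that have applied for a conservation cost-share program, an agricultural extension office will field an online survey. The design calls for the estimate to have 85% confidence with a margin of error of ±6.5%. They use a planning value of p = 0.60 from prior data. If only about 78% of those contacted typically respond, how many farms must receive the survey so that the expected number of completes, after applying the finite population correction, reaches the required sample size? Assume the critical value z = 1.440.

118

Completed interviews needed (unadjusted): n₀ = 1.440² × 0.2400 / 0.065² ≈ 117.79 → 118.
FPC for N = 405: n = 118 / (1 + 117/405) = 118 / 1.2889 ≈ 91.55 → 92.
At a 78% response rate, contacts needed = 92 / 0.78 ≈ 117.95 → 118.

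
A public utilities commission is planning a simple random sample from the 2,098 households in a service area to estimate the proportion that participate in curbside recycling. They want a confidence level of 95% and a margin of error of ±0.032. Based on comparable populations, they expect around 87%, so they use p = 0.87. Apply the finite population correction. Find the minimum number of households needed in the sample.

For 95% confidence, z = 1.960.
Unadjusted: n₀ = 1.960² × 0.87 × 0.13 / 0.032² ≈ 424.30, so n₀ = 425.
Finite population correction with N = 2,098: n = n₀ / (1 + (n₀−1)/N) = 425 / (1 + 424/2098) = 425 / 1.2021 ≈ 353.55.
Rounding up, n = 354.

354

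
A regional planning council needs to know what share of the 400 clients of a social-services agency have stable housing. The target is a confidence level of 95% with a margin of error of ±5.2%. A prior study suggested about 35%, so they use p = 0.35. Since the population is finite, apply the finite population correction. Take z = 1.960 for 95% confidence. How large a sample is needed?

180

Unadjusted: n₀ = 1.960² × 0.35 × 0.65 / 0.052² ≈ 323.21, so n₀ = 324.
Finite population correction with N = 400: n = n₀ / (1 + (n₀−1)/N) = 324 / (1 + 323/400) = 324 / 1.8075 ≈ 179.25.
Rounding up, n = 180.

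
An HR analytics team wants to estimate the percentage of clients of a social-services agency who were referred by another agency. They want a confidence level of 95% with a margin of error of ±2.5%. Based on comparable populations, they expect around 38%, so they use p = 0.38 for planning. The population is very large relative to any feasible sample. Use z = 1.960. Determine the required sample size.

1449

With p = 0.38, p(1−p) = 0.2356.
n = z²·p(1−p)/E² = 1.960² × 0.2356 / 0.025² = 3.8416 × 0.2356 / 0.000625 ≈ 1448.13.
Rounding up gives n = 1449.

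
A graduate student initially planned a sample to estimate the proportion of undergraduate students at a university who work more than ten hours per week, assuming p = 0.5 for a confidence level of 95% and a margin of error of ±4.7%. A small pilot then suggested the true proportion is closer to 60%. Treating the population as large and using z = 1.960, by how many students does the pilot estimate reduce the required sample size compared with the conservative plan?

17

Conservative (p = 0.5): n = 1.960² × 0.25 / 0.047² ≈ 434.77 → 435.
Using p = 0.60: p(1−p) = 0.2400, so n = 1.960² × 0.2400 / 0.047² ≈ 417.38 → 418.
Reduction: 435 − 418 = 17.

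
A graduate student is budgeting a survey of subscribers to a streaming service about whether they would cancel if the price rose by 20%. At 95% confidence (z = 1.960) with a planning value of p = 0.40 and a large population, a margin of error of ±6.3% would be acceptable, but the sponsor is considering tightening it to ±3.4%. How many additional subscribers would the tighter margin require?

565

At ±6.3%: n = 1.960² × 0.2400 / 0.063² ≈ 232.30 → 233.
At ±3.4%: n = 1.960² × 0.2400 / 0.034² ≈ 797.56 → 798.
Additional respondents: 798 − 233 = 565.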